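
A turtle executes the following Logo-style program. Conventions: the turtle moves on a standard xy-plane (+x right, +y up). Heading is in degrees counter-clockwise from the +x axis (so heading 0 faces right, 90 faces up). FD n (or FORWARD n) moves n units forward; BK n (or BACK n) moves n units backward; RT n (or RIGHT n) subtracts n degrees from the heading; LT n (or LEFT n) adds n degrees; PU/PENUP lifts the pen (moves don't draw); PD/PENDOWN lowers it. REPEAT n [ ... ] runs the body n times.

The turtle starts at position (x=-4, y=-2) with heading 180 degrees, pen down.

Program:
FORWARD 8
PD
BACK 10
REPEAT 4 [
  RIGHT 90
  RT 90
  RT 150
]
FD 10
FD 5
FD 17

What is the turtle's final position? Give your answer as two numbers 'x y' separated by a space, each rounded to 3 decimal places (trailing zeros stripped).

Executing turtle program step by step:
Start: pos=(-4,-2), heading=180, pen down
FD 8: (-4,-2) -> (-12,-2) [heading=180, draw]
PD: pen down
BK 10: (-12,-2) -> (-2,-2) [heading=180, draw]
REPEAT 4 [
  -- iteration 1/4 --
  RT 90: heading 180 -> 90
  RT 90: heading 90 -> 0
  RT 150: heading 0 -> 210
  -- iteration 2/4 --
  RT 90: heading 210 -> 120
  RT 90: heading 120 -> 30
  RT 150: heading 30 -> 240
  -- iteration 3/4 --
  RT 90: heading 240 -> 150
  RT 90: heading 150 -> 60
  RT 150: heading 60 -> 270
  -- iteration 4/4 --
  RT 90: heading 270 -> 180
  RT 90: heading 180 -> 90
  RT 150: heading 90 -> 300
]
FD 10: (-2,-2) -> (3,-10.66) [heading=300, draw]
FD 5: (3,-10.66) -> (5.5,-14.99) [heading=300, draw]
FD 17: (5.5,-14.99) -> (14,-29.713) [heading=300, draw]
Final: pos=(14,-29.713), heading=300, 5 segment(s) drawn

Answer: 14 -29.713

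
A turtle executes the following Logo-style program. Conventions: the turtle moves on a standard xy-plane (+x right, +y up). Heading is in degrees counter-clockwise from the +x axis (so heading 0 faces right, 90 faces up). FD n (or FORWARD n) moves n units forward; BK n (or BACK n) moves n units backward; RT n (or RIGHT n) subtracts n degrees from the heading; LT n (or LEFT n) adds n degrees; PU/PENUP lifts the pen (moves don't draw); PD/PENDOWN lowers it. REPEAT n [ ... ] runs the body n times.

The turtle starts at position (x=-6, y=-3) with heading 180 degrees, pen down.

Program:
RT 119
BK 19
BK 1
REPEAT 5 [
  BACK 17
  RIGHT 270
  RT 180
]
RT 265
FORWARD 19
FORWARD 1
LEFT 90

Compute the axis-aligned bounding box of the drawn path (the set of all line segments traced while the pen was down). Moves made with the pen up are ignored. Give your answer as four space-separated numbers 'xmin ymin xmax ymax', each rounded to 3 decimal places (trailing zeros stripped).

Executing turtle program step by step:
Start: pos=(-6,-3), heading=180, pen down
RT 119: heading 180 -> 61
BK 19: (-6,-3) -> (-15.211,-19.618) [heading=61, draw]
BK 1: (-15.211,-19.618) -> (-15.696,-20.492) [heading=61, draw]
REPEAT 5 [
  -- iteration 1/5 --
  BK 17: (-15.696,-20.492) -> (-23.938,-35.361) [heading=61, draw]
  RT 270: heading 61 -> 151
  RT 180: heading 151 -> 331
  -- iteration 2/5 --
  BK 17: (-23.938,-35.361) -> (-38.806,-27.119) [heading=331, draw]
  RT 270: heading 331 -> 61
  RT 180: heading 61 -> 241
  -- iteration 3/5 --
  BK 17: (-38.806,-27.119) -> (-30.565,-12.251) [heading=241, draw]
  RT 270: heading 241 -> 331
  RT 180: heading 331 -> 151
  -- iteration 4/5 --
  BK 17: (-30.565,-12.251) -> (-15.696,-20.492) [heading=151, draw]
  RT 270: heading 151 -> 241
  RT 180: heading 241 -> 61
  -- iteration 5/5 --
  BK 17: (-15.696,-20.492) -> (-23.938,-35.361) [heading=61, draw]
  RT 270: heading 61 -> 151
  RT 180: heading 151 -> 331
]
RT 265: heading 331 -> 66
FD 19: (-23.938,-35.361) -> (-16.21,-18.004) [heading=66, draw]
FD 1: (-16.21,-18.004) -> (-15.803,-17.09) [heading=66, draw]
LT 90: heading 66 -> 156
Final: pos=(-15.803,-17.09), heading=156, 9 segment(s) drawn

Segment endpoints: x in {-38.806, -30.565, -23.938, -23.938, -16.21, -15.803, -15.696, -15.211, -6}, y in {-35.361, -35.361, -27.119, -20.492, -20.492, -19.618, -18.004, -17.09, -12.251, -3}
xmin=-38.806, ymin=-35.361, xmax=-6, ymax=-3

Answer: -38.806 -35.361 -6 -3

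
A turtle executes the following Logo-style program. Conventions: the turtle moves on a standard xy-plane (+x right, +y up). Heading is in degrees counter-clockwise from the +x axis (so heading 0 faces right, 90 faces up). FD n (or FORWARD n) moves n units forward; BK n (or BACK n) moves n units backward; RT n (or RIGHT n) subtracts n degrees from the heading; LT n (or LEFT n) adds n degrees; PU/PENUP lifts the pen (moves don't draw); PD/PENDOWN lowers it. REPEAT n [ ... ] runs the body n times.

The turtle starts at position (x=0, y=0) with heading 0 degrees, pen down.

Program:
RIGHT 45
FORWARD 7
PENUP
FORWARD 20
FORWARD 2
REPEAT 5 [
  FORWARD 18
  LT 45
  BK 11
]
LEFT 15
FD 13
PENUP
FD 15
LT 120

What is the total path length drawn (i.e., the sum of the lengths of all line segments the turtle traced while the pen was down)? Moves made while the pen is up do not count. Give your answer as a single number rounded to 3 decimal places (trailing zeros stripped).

Executing turtle program step by step:
Start: pos=(0,0), heading=0, pen down
RT 45: heading 0 -> 315
FD 7: (0,0) -> (4.95,-4.95) [heading=315, draw]
PU: pen up
FD 20: (4.95,-4.95) -> (19.092,-19.092) [heading=315, move]
FD 2: (19.092,-19.092) -> (20.506,-20.506) [heading=315, move]
REPEAT 5 [
  -- iteration 1/5 --
  FD 18: (20.506,-20.506) -> (33.234,-33.234) [heading=315, move]
  LT 45: heading 315 -> 0
  BK 11: (33.234,-33.234) -> (22.234,-33.234) [heading=0, move]
  -- iteration 2/5 --
  FD 18: (22.234,-33.234) -> (40.234,-33.234) [heading=0, move]
  LT 45: heading 0 -> 45
  BK 11: (40.234,-33.234) -> (32.456,-41.012) [heading=45, move]
  -- iteration 3/5 --
  FD 18: (32.456,-41.012) -> (45.184,-28.284) [heading=45, move]
  LT 45: heading 45 -> 90
  BK 11: (45.184,-28.284) -> (45.184,-39.284) [heading=90, move]
  -- iteration 4/5 --
  FD 18: (45.184,-39.284) -> (45.184,-21.284) [heading=90, move]
  LT 45: heading 90 -> 135
  BK 11: (45.184,-21.284) -> (52.962,-29.062) [heading=135, move]
  -- iteration 5/5 --
  FD 18: (52.962,-29.062) -> (40.234,-16.335) [heading=135, move]
  LT 45: heading 135 -> 180
  BK 11: (40.234,-16.335) -> (51.234,-16.335) [heading=180, move]
]
LT 15: heading 180 -> 195
FD 13: (51.234,-16.335) -> (38.677,-19.699) [heading=195, move]
PU: pen up
FD 15: (38.677,-19.699) -> (24.188,-23.581) [heading=195, move]
LT 120: heading 195 -> 315
Final: pos=(24.188,-23.581), heading=315, 1 segment(s) drawn

Segment lengths:
  seg 1: (0,0) -> (4.95,-4.95), length = 7
Total = 7

Answer: 7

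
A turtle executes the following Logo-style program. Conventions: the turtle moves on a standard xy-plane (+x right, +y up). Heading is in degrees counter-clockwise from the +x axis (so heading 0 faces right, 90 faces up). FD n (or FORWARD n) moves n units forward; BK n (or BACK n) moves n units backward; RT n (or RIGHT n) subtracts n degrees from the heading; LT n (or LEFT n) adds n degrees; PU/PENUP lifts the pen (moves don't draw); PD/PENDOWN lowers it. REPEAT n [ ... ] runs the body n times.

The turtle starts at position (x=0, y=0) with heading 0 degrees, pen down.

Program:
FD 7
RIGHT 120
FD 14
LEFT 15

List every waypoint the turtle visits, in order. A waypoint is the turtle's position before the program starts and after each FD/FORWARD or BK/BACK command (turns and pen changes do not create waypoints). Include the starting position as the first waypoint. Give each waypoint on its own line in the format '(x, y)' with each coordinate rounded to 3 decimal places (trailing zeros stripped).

Executing turtle program step by step:
Start: pos=(0,0), heading=0, pen down
FD 7: (0,0) -> (7,0) [heading=0, draw]
RT 120: heading 0 -> 240
FD 14: (7,0) -> (0,-12.124) [heading=240, draw]
LT 15: heading 240 -> 255
Final: pos=(0,-12.124), heading=255, 2 segment(s) drawn
Waypoints (3 total):
(0, 0)
(7, 0)
(0, -12.124)

Answer: (0, 0)
(7, 0)
(0, -12.124)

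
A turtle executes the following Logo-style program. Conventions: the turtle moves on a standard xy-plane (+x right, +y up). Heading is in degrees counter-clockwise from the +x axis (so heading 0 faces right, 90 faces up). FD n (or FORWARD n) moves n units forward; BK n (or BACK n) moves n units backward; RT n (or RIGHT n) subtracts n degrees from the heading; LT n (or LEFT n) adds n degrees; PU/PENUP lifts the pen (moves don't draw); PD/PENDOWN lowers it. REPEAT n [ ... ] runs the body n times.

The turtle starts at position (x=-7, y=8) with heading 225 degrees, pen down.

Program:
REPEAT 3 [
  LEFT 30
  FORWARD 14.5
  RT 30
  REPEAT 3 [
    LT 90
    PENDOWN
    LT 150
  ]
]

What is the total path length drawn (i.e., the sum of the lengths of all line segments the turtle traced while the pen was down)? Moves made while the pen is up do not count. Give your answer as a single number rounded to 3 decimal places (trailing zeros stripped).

Answer: 43.5

Derivation:
Executing turtle program step by step:
Start: pos=(-7,8), heading=225, pen down
REPEAT 3 [
  -- iteration 1/3 --
  LT 30: heading 225 -> 255
  FD 14.5: (-7,8) -> (-10.753,-6.006) [heading=255, draw]
  RT 30: heading 255 -> 225
  REPEAT 3 [
    -- iteration 1/3 --
    LT 90: heading 225 -> 315
    PD: pen down
    LT 150: heading 315 -> 105
    -- iteration 2/3 --
    LT 90: heading 105 -> 195
    PD: pen down
    LT 150: heading 195 -> 345
    -- iteration 3/3 --
    LT 90: heading 345 -> 75
    PD: pen down
    LT 150: heading 75 -> 225
  ]
  -- iteration 2/3 --
  LT 30: heading 225 -> 255
  FD 14.5: (-10.753,-6.006) -> (-14.506,-20.012) [heading=255, draw]
  RT 30: heading 255 -> 225
  REPEAT 3 [
    -- iteration 1/3 --
    LT 90: heading 225 -> 315
    PD: pen down
    LT 150: heading 315 -> 105
    -- iteration 2/3 --
    LT 90: heading 105 -> 195
    PD: pen down
    LT 150: heading 195 -> 345
    -- iteration 3/3 --
    LT 90: heading 345 -> 75
    PD: pen down
    LT 150: heading 75 -> 225
  ]
  -- iteration 3/3 --
  LT 30: heading 225 -> 255
  FD 14.5: (-14.506,-20.012) -> (-18.259,-34.018) [heading=255, draw]
  RT 30: heading 255 -> 225
  REPEAT 3 [
    -- iteration 1/3 --
    LT 90: heading 225 -> 315
    PD: pen down
    LT 150: heading 315 -> 105
    -- iteration 2/3 --
    LT 90: heading 105 -> 195
    PD: pen down
    LT 150: heading 195 -> 345
    -- iteration 3/3 --
    LT 90: heading 345 -> 75
    PD: pen down
    LT 150: heading 75 -> 225
  ]
]
Final: pos=(-18.259,-34.018), heading=225, 3 segment(s) drawn

Segment lengths:
  seg 1: (-7,8) -> (-10.753,-6.006), length = 14.5
  seg 2: (-10.753,-6.006) -> (-14.506,-20.012), length = 14.5
  seg 3: (-14.506,-20.012) -> (-18.259,-34.018), length = 14.5
Total = 43.5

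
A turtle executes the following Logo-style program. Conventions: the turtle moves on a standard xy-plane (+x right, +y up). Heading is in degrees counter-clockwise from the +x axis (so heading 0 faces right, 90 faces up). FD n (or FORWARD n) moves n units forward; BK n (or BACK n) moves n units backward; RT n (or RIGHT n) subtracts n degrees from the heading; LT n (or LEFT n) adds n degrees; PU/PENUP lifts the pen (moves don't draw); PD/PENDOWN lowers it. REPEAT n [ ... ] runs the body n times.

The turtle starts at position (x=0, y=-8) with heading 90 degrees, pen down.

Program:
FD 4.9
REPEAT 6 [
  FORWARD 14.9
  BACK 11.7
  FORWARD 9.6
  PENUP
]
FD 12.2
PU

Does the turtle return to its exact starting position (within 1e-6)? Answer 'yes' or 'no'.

Executing turtle program step by step:
Start: pos=(0,-8), heading=90, pen down
FD 4.9: (0,-8) -> (0,-3.1) [heading=90, draw]
REPEAT 6 [
  -- iteration 1/6 --
  FD 14.9: (0,-3.1) -> (0,11.8) [heading=90, draw]
  BK 11.7: (0,11.8) -> (0,0.1) [heading=90, draw]
  FD 9.6: (0,0.1) -> (0,9.7) [heading=90, draw]
  PU: pen up
  -- iteration 2/6 --
  FD 14.9: (0,9.7) -> (0,24.6) [heading=90, move]
  BK 11.7: (0,24.6) -> (0,12.9) [heading=90, move]
  FD 9.6: (0,12.9) -> (0,22.5) [heading=90, move]
  PU: pen up
  -- iteration 3/6 --
  FD 14.9: (0,22.5) -> (0,37.4) [heading=90, move]
  BK 11.7: (0,37.4) -> (0,25.7) [heading=90, move]
  FD 9.6: (0,25.7) -> (0,35.3) [heading=90, move]
  PU: pen up
  -- iteration 4/6 --
  FD 14.9: (0,35.3) -> (0,50.2) [heading=90, move]
  BK 11.7: (0,50.2) -> (0,38.5) [heading=90, move]
  FD 9.6: (0,38.5) -> (0,48.1) [heading=90, move]
  PU: pen up
  -- iteration 5/6 --
  FD 14.9: (0,48.1) -> (0,63) [heading=90, move]
  BK 11.7: (0,63) -> (0,51.3) [heading=90, move]
  FD 9.6: (0,51.3) -> (0,60.9) [heading=90, move]
  PU: pen up
  -- iteration 6/6 --
  FD 14.9: (0,60.9) -> (0,75.8) [heading=90, move]
  BK 11.7: (0,75.8) -> (0,64.1) [heading=90, move]
  FD 9.6: (0,64.1) -> (0,73.7) [heading=90, move]
  PU: pen up
]
FD 12.2: (0,73.7) -> (0,85.9) [heading=90, move]
PU: pen up
Final: pos=(0,85.9), heading=90, 4 segment(s) drawn

Start position: (0, -8)
Final position: (0, 85.9)
Distance = 93.9; >= 1e-6 -> NOT closed

Answer: no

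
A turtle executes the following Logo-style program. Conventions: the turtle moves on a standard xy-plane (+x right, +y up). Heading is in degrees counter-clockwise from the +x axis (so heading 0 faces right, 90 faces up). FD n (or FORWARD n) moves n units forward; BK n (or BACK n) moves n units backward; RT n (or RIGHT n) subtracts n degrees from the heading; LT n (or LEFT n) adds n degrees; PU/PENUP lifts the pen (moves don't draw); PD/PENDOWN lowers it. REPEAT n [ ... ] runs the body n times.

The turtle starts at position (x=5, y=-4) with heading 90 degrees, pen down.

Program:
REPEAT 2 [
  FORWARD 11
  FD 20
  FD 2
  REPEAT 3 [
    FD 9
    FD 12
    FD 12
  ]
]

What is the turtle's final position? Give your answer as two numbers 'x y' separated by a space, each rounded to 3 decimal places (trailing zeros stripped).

Answer: 5 260

Derivation:
Executing turtle program step by step:
Start: pos=(5,-4), heading=90, pen down
REPEAT 2 [
  -- iteration 1/2 --
  FD 11: (5,-4) -> (5,7) [heading=90, draw]
  FD 20: (5,7) -> (5,27) [heading=90, draw]
  FD 2: (5,27) -> (5,29) [heading=90, draw]
  REPEAT 3 [
    -- iteration 1/3 --
    FD 9: (5,29) -> (5,38) [heading=90, draw]
    FD 12: (5,38) -> (5,50) [heading=90, draw]
    FD 12: (5,50) -> (5,62) [heading=90, draw]
    -- iteration 2/3 --
    FD 9: (5,62) -> (5,71) [heading=90, draw]
    FD 12: (5,71) -> (5,83) [heading=90, draw]
    FD 12: (5,83) -> (5,95) [heading=90, draw]
    -- iteration 3/3 --
    FD 9: (5,95) -> (5,104) [heading=90, draw]
    FD 12: (5,104) -> (5,116) [heading=90, draw]
    FD 12: (5,116) -> (5,128) [heading=90, draw]
  ]
  -- iteration 2/2 --
  FD 11: (5,128) -> (5,139) [heading=90, draw]
  FD 20: (5,139) -> (5,159) [heading=90, draw]
  FD 2: (5,159) -> (5,161) [heading=90, draw]
  REPEAT 3 [
    -- iteration 1/3 --
    FD 9: (5,161) -> (5,170) [heading=90, draw]
    FD 12: (5,170) -> (5,182) [heading=90, draw]
    FD 12: (5,182) -> (5,194) [heading=90, draw]
    -- iteration 2/3 --
    FD 9: (5,194) -> (5,203) [heading=90, draw]
    FD 12: (5,203) -> (5,215) [heading=90, draw]
    FD 12: (5,215) -> (5,227) [heading=90, draw]
    -- iteration 3/3 --
    FD 9: (5,227) -> (5,236) [heading=90, draw]
    FD 12: (5,236) -> (5,248) [heading=90, draw]
    FD 12: (5,248) -> (5,260) [heading=90, draw]
  ]
]
Final: pos=(5,260), heading=90, 24 segment(s) drawn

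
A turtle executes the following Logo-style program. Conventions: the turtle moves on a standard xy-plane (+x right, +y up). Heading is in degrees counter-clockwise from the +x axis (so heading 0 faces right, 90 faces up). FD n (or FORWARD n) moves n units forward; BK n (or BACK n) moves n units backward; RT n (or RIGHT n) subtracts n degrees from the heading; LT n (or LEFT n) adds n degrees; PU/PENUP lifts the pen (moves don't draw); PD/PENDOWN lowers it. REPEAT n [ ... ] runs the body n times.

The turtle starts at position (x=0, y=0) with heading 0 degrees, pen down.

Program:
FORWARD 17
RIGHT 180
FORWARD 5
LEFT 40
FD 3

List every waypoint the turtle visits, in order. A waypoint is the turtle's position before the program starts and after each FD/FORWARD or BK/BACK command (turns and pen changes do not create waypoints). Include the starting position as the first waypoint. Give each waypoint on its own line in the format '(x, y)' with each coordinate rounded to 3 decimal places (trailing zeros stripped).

Executing turtle program step by step:
Start: pos=(0,0), heading=0, pen down
FD 17: (0,0) -> (17,0) [heading=0, draw]
RT 180: heading 0 -> 180
FD 5: (17,0) -> (12,0) [heading=180, draw]
LT 40: heading 180 -> 220
FD 3: (12,0) -> (9.702,-1.928) [heading=220, draw]
Final: pos=(9.702,-1.928), heading=220, 3 segment(s) drawn
Waypoints (4 total):
(0, 0)
(17, 0)
(12, 0)
(9.702, -1.928)

Answer: (0, 0)
(17, 0)
(12, 0)
(9.702, -1.928)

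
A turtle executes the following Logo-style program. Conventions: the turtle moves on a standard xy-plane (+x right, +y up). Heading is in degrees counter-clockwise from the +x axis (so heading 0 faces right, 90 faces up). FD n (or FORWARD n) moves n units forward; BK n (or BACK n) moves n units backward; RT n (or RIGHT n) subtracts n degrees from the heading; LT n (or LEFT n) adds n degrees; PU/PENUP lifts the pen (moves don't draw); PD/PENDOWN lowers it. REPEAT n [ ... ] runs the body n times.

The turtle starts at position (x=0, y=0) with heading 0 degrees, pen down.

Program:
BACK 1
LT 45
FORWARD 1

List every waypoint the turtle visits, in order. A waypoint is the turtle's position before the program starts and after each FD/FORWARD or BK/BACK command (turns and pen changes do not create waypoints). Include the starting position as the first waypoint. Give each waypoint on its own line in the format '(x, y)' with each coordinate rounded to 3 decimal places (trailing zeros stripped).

Executing turtle program step by step:
Start: pos=(0,0), heading=0, pen down
BK 1: (0,0) -> (-1,0) [heading=0, draw]
LT 45: heading 0 -> 45
FD 1: (-1,0) -> (-0.293,0.707) [heading=45, draw]
Final: pos=(-0.293,0.707), heading=45, 2 segment(s) drawn
Waypoints (3 total):
(0, 0)
(-1, 0)
(-0.293, 0.707)

Answer: (0, 0)
(-1, 0)
(-0.293, 0.707)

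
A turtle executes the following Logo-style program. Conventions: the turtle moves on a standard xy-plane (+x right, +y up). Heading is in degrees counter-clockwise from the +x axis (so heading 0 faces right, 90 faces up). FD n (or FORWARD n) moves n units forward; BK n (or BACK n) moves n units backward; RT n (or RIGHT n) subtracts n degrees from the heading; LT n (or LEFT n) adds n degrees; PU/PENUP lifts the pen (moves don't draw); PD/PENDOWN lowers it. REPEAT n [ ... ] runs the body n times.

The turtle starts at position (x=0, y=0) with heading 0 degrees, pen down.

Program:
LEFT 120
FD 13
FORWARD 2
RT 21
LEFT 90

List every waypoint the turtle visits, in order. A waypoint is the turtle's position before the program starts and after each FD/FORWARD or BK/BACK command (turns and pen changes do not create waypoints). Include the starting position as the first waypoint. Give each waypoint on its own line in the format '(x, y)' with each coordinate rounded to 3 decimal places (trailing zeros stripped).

Answer: (0, 0)
(-6.5, 11.258)
(-7.5, 12.99)

Derivation:
Executing turtle program step by step:
Start: pos=(0,0), heading=0, pen down
LT 120: heading 0 -> 120
FD 13: (0,0) -> (-6.5,11.258) [heading=120, draw]
FD 2: (-6.5,11.258) -> (-7.5,12.99) [heading=120, draw]
RT 21: heading 120 -> 99
LT 90: heading 99 -> 189
Final: pos=(-7.5,12.99), heading=189, 2 segment(s) drawn
Waypoints (3 total):
(0, 0)
(-6.5, 11.258)
(-7.5, 12.99)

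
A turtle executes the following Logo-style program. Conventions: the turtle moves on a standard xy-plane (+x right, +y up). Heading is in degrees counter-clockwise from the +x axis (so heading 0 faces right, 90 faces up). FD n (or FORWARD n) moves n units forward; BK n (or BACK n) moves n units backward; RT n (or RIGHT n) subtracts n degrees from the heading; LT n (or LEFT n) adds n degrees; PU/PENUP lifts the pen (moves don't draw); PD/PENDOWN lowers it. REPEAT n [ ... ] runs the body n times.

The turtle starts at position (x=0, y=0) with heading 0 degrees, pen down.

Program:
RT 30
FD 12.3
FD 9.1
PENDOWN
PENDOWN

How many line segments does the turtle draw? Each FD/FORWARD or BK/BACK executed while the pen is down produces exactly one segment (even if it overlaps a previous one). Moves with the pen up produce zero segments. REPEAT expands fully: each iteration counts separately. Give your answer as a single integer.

Answer: 2

Derivation:
Executing turtle program step by step:
Start: pos=(0,0), heading=0, pen down
RT 30: heading 0 -> 330
FD 12.3: (0,0) -> (10.652,-6.15) [heading=330, draw]
FD 9.1: (10.652,-6.15) -> (18.533,-10.7) [heading=330, draw]
PD: pen down
PD: pen down
Final: pos=(18.533,-10.7), heading=330, 2 segment(s) drawn
Segments drawn: 2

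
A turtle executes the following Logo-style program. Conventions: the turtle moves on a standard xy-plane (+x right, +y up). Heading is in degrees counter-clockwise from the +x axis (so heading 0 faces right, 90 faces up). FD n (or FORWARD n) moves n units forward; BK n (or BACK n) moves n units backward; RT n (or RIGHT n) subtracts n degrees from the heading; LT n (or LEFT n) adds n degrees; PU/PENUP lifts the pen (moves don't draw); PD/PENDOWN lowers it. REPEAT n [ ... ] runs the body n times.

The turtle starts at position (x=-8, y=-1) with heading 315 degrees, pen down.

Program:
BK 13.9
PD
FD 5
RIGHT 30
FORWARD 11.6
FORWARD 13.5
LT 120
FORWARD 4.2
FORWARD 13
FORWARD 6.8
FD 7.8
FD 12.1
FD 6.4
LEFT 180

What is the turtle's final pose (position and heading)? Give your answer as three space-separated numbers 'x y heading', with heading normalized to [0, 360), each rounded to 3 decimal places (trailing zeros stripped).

Answer: 27.771 16.616 225

Derivation:
Executing turtle program step by step:
Start: pos=(-8,-1), heading=315, pen down
BK 13.9: (-8,-1) -> (-17.829,8.829) [heading=315, draw]
PD: pen down
FD 5: (-17.829,8.829) -> (-14.293,5.293) [heading=315, draw]
RT 30: heading 315 -> 285
FD 11.6: (-14.293,5.293) -> (-11.291,-5.911) [heading=285, draw]
FD 13.5: (-11.291,-5.911) -> (-7.797,-18.951) [heading=285, draw]
LT 120: heading 285 -> 45
FD 4.2: (-7.797,-18.951) -> (-4.827,-15.982) [heading=45, draw]
FD 13: (-4.827,-15.982) -> (4.365,-6.789) [heading=45, draw]
FD 6.8: (4.365,-6.789) -> (9.174,-1.981) [heading=45, draw]
FD 7.8: (9.174,-1.981) -> (14.689,3.535) [heading=45, draw]
FD 12.1: (14.689,3.535) -> (23.245,12.09) [heading=45, draw]
FD 6.4: (23.245,12.09) -> (27.771,16.616) [heading=45, draw]
LT 180: heading 45 -> 225
Final: pos=(27.771,16.616), heading=225, 10 segment(s) drawn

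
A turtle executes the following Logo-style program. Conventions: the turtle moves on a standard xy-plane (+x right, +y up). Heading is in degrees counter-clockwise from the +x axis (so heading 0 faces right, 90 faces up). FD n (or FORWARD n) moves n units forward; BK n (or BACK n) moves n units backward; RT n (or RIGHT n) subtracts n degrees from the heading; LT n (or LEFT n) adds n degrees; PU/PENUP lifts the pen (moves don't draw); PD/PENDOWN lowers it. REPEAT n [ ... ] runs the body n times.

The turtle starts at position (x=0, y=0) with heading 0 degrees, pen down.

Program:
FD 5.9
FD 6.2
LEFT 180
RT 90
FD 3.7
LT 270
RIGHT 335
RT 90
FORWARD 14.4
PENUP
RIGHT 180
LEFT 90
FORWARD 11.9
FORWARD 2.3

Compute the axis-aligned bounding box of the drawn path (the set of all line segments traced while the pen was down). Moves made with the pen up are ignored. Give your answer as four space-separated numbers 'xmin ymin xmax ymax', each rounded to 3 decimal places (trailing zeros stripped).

Answer: 0 -9.351 18.186 3.7

Derivation:
Executing turtle program step by step:
Start: pos=(0,0), heading=0, pen down
FD 5.9: (0,0) -> (5.9,0) [heading=0, draw]
FD 6.2: (5.9,0) -> (12.1,0) [heading=0, draw]
LT 180: heading 0 -> 180
RT 90: heading 180 -> 90
FD 3.7: (12.1,0) -> (12.1,3.7) [heading=90, draw]
LT 270: heading 90 -> 0
RT 335: heading 0 -> 25
RT 90: heading 25 -> 295
FD 14.4: (12.1,3.7) -> (18.186,-9.351) [heading=295, draw]
PU: pen up
RT 180: heading 295 -> 115
LT 90: heading 115 -> 205
FD 11.9: (18.186,-9.351) -> (7.401,-14.38) [heading=205, move]
FD 2.3: (7.401,-14.38) -> (5.316,-15.352) [heading=205, move]
Final: pos=(5.316,-15.352), heading=205, 4 segment(s) drawn

Segment endpoints: x in {0, 5.9, 12.1, 18.186}, y in {-9.351, 0, 3.7}
xmin=0, ymin=-9.351, xmax=18.186, ymax=3.7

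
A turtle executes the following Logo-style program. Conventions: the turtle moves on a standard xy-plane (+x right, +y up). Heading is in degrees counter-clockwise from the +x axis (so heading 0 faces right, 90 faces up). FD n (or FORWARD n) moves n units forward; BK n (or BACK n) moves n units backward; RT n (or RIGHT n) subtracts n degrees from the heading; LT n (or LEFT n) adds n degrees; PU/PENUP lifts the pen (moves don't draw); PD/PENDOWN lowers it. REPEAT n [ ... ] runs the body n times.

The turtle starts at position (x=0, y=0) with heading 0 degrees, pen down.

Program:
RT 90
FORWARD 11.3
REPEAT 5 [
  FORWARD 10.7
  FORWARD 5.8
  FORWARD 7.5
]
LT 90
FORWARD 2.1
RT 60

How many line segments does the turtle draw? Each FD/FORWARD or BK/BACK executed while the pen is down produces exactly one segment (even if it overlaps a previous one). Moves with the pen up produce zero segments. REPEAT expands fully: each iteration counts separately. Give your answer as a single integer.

Executing turtle program step by step:
Start: pos=(0,0), heading=0, pen down
RT 90: heading 0 -> 270
FD 11.3: (0,0) -> (0,-11.3) [heading=270, draw]
REPEAT 5 [
  -- iteration 1/5 --
  FD 10.7: (0,-11.3) -> (0,-22) [heading=270, draw]
  FD 5.8: (0,-22) -> (0,-27.8) [heading=270, draw]
  FD 7.5: (0,-27.8) -> (0,-35.3) [heading=270, draw]
  -- iteration 2/5 --
  FD 10.7: (0,-35.3) -> (0,-46) [heading=270, draw]
  FD 5.8: (0,-46) -> (0,-51.8) [heading=270, draw]
  FD 7.5: (0,-51.8) -> (0,-59.3) [heading=270, draw]
  -- iteration 3/5 --
  FD 10.7: (0,-59.3) -> (0,-70) [heading=270, draw]
  FD 5.8: (0,-70) -> (0,-75.8) [heading=270, draw]
  FD 7.5: (0,-75.8) -> (0,-83.3) [heading=270, draw]
  -- iteration 4/5 --
  FD 10.7: (0,-83.3) -> (0,-94) [heading=270, draw]
  FD 5.8: (0,-94) -> (0,-99.8) [heading=270, draw]
  FD 7.5: (0,-99.8) -> (0,-107.3) [heading=270, draw]
  -- iteration 5/5 --
  FD 10.7: (0,-107.3) -> (0,-118) [heading=270, draw]
  FD 5.8: (0,-118) -> (0,-123.8) [heading=270, draw]
  FD 7.5: (0,-123.8) -> (0,-131.3) [heading=270, draw]
]
LT 90: heading 270 -> 0
FD 2.1: (0,-131.3) -> (2.1,-131.3) [heading=0, draw]
RT 60: heading 0 -> 300
Final: pos=(2.1,-131.3), heading=300, 17 segment(s) drawn
Segments drawn: 17

Answer: 17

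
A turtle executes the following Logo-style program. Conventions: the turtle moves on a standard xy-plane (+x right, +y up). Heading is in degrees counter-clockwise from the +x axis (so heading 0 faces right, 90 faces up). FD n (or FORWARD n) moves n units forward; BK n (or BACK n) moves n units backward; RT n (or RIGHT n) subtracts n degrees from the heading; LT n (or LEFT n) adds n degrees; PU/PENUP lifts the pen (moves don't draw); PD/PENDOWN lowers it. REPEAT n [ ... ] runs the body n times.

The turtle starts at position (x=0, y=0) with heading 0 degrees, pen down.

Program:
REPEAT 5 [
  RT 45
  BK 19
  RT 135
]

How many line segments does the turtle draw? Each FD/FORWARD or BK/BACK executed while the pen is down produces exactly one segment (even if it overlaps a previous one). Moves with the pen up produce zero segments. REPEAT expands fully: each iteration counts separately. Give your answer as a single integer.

Executing turtle program step by step:
Start: pos=(0,0), heading=0, pen down
REPEAT 5 [
  -- iteration 1/5 --
  RT 45: heading 0 -> 315
  BK 19: (0,0) -> (-13.435,13.435) [heading=315, draw]
  RT 135: heading 315 -> 180
  -- iteration 2/5 --
  RT 45: heading 180 -> 135
  BK 19: (-13.435,13.435) -> (0,0) [heading=135, draw]
  RT 135: heading 135 -> 0
  -- iteration 3/5 --
  RT 45: heading 0 -> 315
  BK 19: (0,0) -> (-13.435,13.435) [heading=315, draw]
  RT 135: heading 315 -> 180
  -- iteration 4/5 --
  RT 45: heading 180 -> 135
  BK 19: (-13.435,13.435) -> (0,0) [heading=135, draw]
  RT 135: heading 135 -> 0
  -- iteration 5/5 --
  RT 45: heading 0 -> 315
  BK 19: (0,0) -> (-13.435,13.435) [heading=315, draw]
  RT 135: heading 315 -> 180
]
Final: pos=(-13.435,13.435), heading=180, 5 segment(s) drawn
Segments drawn: 5

Answer: 5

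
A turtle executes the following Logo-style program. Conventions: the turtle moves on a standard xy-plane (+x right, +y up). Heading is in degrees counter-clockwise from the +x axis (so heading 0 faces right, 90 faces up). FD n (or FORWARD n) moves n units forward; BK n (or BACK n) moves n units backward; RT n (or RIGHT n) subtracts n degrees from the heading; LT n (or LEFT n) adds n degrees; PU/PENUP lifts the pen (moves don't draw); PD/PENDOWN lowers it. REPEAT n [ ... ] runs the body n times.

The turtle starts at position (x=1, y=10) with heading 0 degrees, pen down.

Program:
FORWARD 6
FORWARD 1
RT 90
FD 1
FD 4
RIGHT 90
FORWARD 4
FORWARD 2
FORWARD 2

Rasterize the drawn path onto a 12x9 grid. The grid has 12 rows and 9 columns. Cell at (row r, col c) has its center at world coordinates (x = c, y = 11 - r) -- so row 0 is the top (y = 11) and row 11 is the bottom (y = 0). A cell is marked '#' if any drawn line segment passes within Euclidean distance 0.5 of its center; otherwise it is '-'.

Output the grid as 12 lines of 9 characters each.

Segment 0: (1,10) -> (7,10)
Segment 1: (7,10) -> (8,10)
Segment 2: (8,10) -> (8,9)
Segment 3: (8,9) -> (8,5)
Segment 4: (8,5) -> (4,5)
Segment 5: (4,5) -> (2,5)
Segment 6: (2,5) -> (0,5)

Answer: ---------
-########
--------#
--------#
--------#
--------#
#########
---------
---------
---------
---------
---------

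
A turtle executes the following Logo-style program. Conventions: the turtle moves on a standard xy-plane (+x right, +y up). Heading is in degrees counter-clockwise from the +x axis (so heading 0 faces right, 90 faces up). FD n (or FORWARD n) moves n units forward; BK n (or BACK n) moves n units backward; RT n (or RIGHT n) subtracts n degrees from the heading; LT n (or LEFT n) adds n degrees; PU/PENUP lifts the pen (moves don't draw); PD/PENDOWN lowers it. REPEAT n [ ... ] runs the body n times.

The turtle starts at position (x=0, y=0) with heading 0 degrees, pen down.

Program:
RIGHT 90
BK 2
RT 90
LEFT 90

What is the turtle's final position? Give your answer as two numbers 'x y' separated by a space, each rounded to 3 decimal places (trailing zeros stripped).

Answer: 0 2

Derivation:
Executing turtle program step by step:
Start: pos=(0,0), heading=0, pen down
RT 90: heading 0 -> 270
BK 2: (0,0) -> (0,2) [heading=270, draw]
RT 90: heading 270 -> 180
LT 90: heading 180 -> 270
Final: pos=(0,2), heading=270, 1 segment(s) drawn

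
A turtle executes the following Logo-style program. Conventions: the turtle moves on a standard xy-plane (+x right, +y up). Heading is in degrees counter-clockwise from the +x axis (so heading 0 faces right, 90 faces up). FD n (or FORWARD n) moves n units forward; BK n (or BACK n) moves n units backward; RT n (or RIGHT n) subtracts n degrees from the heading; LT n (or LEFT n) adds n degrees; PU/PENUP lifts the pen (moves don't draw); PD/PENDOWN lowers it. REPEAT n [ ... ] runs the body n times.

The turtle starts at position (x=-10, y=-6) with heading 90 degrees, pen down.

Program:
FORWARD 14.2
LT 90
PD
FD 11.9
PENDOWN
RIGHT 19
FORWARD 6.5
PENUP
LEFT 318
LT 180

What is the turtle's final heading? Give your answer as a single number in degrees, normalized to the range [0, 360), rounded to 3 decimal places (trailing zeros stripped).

Answer: 299

Derivation:
Executing turtle program step by step:
Start: pos=(-10,-6), heading=90, pen down
FD 14.2: (-10,-6) -> (-10,8.2) [heading=90, draw]
LT 90: heading 90 -> 180
PD: pen down
FD 11.9: (-10,8.2) -> (-21.9,8.2) [heading=180, draw]
PD: pen down
RT 19: heading 180 -> 161
FD 6.5: (-21.9,8.2) -> (-28.046,10.316) [heading=161, draw]
PU: pen up
LT 318: heading 161 -> 119
LT 180: heading 119 -> 299
Final: pos=(-28.046,10.316), heading=299, 3 segment(s) drawn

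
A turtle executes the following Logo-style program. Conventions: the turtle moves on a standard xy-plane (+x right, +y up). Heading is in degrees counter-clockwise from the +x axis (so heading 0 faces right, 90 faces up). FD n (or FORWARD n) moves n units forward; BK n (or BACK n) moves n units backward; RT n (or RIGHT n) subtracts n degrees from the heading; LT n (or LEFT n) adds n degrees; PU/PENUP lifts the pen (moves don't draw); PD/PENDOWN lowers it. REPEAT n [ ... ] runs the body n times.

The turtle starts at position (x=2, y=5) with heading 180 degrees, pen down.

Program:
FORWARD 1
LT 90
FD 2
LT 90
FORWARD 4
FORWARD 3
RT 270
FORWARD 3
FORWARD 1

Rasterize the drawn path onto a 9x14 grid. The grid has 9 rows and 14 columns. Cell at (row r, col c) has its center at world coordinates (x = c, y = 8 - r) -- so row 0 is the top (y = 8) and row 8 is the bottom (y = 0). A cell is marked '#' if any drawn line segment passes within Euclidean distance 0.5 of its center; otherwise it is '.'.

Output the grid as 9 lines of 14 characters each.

Segment 0: (2,5) -> (1,5)
Segment 1: (1,5) -> (1,3)
Segment 2: (1,3) -> (5,3)
Segment 3: (5,3) -> (8,3)
Segment 4: (8,3) -> (8,6)
Segment 5: (8,6) -> (8,7)

Answer: ..............
........#.....
........#.....
.##.....#.....
.#......#.....
.########.....
..............
..............
..............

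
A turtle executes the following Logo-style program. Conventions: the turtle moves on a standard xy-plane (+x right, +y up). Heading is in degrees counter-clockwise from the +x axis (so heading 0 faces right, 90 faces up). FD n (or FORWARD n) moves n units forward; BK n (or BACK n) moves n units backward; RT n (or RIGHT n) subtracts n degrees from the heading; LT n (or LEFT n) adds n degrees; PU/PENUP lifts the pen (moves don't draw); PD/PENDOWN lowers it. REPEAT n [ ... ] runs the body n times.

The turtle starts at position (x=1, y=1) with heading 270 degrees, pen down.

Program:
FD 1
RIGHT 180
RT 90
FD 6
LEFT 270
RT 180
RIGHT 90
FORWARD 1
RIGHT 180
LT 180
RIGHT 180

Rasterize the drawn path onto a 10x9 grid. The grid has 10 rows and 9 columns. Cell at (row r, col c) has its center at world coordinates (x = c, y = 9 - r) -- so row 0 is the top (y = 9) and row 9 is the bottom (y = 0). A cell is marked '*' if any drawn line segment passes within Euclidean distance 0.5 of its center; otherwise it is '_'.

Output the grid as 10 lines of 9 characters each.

Answer: _________
_________
_________
_________
_________
_________
_________
_________
_*_______
_********

Derivation:
Segment 0: (1,1) -> (1,0)
Segment 1: (1,0) -> (7,0)
Segment 2: (7,0) -> (8,0)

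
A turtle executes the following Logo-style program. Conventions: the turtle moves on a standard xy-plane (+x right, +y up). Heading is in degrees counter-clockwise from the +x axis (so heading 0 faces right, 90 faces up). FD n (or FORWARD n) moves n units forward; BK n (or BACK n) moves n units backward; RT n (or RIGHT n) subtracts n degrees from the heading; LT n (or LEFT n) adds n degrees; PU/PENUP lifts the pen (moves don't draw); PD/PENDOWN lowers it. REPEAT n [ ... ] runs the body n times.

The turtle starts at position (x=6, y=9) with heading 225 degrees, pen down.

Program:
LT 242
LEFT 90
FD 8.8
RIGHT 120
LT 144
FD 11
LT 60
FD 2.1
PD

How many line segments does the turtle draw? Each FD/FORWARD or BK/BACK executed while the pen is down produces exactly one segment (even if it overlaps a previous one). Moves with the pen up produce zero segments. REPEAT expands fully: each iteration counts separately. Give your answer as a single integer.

Answer: 3

Derivation:
Executing turtle program step by step:
Start: pos=(6,9), heading=225, pen down
LT 242: heading 225 -> 107
LT 90: heading 107 -> 197
FD 8.8: (6,9) -> (-2.415,6.427) [heading=197, draw]
RT 120: heading 197 -> 77
LT 144: heading 77 -> 221
FD 11: (-2.415,6.427) -> (-10.717,-0.79) [heading=221, draw]
LT 60: heading 221 -> 281
FD 2.1: (-10.717,-0.79) -> (-10.317,-2.851) [heading=281, draw]
PD: pen down
Final: pos=(-10.317,-2.851), heading=281, 3 segment(s) drawn
Segments drawn: 3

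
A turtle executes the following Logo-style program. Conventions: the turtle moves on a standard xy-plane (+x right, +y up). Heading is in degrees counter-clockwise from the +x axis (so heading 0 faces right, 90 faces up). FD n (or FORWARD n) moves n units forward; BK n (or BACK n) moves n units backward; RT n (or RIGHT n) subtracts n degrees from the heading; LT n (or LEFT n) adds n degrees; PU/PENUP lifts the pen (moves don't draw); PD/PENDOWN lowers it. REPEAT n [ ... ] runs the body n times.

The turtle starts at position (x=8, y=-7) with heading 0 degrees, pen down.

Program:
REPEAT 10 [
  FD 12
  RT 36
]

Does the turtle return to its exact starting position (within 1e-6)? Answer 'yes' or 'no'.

Answer: yes

Derivation:
Executing turtle program step by step:
Start: pos=(8,-7), heading=0, pen down
REPEAT 10 [
  -- iteration 1/10 --
  FD 12: (8,-7) -> (20,-7) [heading=0, draw]
  RT 36: heading 0 -> 324
  -- iteration 2/10 --
  FD 12: (20,-7) -> (29.708,-14.053) [heading=324, draw]
  RT 36: heading 324 -> 288
  -- iteration 3/10 --
  FD 12: (29.708,-14.053) -> (33.416,-25.466) [heading=288, draw]
  RT 36: heading 288 -> 252
  -- iteration 4/10 --
  FD 12: (33.416,-25.466) -> (29.708,-36.879) [heading=252, draw]
  RT 36: heading 252 -> 216
  -- iteration 5/10 --
  FD 12: (29.708,-36.879) -> (20,-43.932) [heading=216, draw]
  RT 36: heading 216 -> 180
  -- iteration 6/10 --
  FD 12: (20,-43.932) -> (8,-43.932) [heading=180, draw]
  RT 36: heading 180 -> 144
  -- iteration 7/10 --
  FD 12: (8,-43.932) -> (-1.708,-36.879) [heading=144, draw]
  RT 36: heading 144 -> 108
  -- iteration 8/10 --
  FD 12: (-1.708,-36.879) -> (-5.416,-25.466) [heading=108, draw]
  RT 36: heading 108 -> 72
  -- iteration 9/10 --
  FD 12: (-5.416,-25.466) -> (-1.708,-14.053) [heading=72, draw]
  RT 36: heading 72 -> 36
  -- iteration 10/10 --
  FD 12: (-1.708,-14.053) -> (8,-7) [heading=36, draw]
  RT 36: heading 36 -> 0
]
Final: pos=(8,-7), heading=0, 10 segment(s) drawn

Start position: (8, -7)
Final position: (8, -7)
Distance = 0; < 1e-6 -> CLOSED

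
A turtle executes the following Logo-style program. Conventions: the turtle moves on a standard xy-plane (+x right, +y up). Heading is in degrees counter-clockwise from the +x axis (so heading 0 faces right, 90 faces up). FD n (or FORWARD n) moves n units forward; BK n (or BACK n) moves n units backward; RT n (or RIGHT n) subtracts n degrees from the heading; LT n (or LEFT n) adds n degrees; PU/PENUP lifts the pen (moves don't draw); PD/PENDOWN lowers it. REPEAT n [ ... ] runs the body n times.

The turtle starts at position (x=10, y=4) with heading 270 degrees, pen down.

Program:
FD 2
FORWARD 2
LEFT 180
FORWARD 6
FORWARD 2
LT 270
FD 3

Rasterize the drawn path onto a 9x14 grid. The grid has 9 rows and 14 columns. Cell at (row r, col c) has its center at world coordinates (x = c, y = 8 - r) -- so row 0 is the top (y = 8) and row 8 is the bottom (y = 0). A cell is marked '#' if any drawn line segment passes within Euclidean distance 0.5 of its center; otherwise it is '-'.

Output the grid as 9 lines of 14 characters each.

Segment 0: (10,4) -> (10,2)
Segment 1: (10,2) -> (10,0)
Segment 2: (10,0) -> (10,6)
Segment 3: (10,6) -> (10,8)
Segment 4: (10,8) -> (13,8)

Answer: ----------####
----------#---
----------#---
----------#---
----------#---
----------#---
----------#---
----------#---
----------#---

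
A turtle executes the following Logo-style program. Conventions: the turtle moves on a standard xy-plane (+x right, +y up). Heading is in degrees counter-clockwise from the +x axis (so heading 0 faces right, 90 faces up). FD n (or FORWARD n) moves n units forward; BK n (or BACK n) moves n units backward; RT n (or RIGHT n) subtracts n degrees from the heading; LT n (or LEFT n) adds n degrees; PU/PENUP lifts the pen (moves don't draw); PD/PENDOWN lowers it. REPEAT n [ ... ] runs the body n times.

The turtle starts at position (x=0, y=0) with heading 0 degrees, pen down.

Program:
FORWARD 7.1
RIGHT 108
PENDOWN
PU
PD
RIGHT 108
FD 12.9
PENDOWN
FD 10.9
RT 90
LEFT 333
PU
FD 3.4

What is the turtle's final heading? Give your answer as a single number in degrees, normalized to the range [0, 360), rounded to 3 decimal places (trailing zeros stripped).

Answer: 27

Derivation:
Executing turtle program step by step:
Start: pos=(0,0), heading=0, pen down
FD 7.1: (0,0) -> (7.1,0) [heading=0, draw]
RT 108: heading 0 -> 252
PD: pen down
PU: pen up
PD: pen down
RT 108: heading 252 -> 144
FD 12.9: (7.1,0) -> (-3.336,7.582) [heading=144, draw]
PD: pen down
FD 10.9: (-3.336,7.582) -> (-12.155,13.989) [heading=144, draw]
RT 90: heading 144 -> 54
LT 333: heading 54 -> 27
PU: pen up
FD 3.4: (-12.155,13.989) -> (-9.125,15.533) [heading=27, move]
Final: pos=(-9.125,15.533), heading=27, 3 segment(s) drawn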